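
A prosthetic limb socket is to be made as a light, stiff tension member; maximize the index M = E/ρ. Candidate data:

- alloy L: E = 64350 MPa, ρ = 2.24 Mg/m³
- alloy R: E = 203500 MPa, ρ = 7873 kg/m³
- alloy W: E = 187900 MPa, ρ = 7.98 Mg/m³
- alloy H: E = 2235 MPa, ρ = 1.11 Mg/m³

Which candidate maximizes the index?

alloy L

Normalizing units and computing the index:
  alloy L: E = 64.35 GPa, ρ = 2240 kg/m³
  alloy R: E = 203.5 GPa, ρ = 7873 kg/m³
  alloy W: E = 187.9 GPa, ρ = 7980 kg/m³
  alloy H: E = 2.235 GPa, ρ = 1110 kg/m³
  alloy L: M = 28.7 MN·m/kg
  alloy R: M = 25.8 MN·m/kg
  alloy W: M = 23.5 MN·m/kg
  alloy H: M = 2.01 MN·m/kg
Highest index: alloy L.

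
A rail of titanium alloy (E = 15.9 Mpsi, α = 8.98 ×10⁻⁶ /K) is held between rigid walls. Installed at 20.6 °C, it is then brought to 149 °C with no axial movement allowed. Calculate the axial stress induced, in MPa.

E = 15.9 Mpsi = 109.6 GPa.
ΔT = 128.4 K. Constrained thermal stress σ = E·α·ΔT = 109.6×10³ MPa × 8.98×10⁻⁶ × 128.4 = 126 MPa (compressive).

126 MPa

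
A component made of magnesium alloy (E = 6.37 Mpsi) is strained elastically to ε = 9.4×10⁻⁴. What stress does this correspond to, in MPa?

E = 6.37 Mpsi = 43.92 GPa.
σ = E·ε = 43920 MPa × 9.4×10⁻⁴ = 41.3 MPa.

41.3 MPa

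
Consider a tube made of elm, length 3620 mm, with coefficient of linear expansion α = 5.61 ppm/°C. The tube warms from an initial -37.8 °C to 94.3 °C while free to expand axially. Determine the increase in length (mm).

ΔT = 94.3 − (-37.8) = 132.1 K.
ΔL = α·L₀·ΔT = 5.61×10⁻⁶ × 3620 mm × 132.1 K = 2.68 mm.

2.68 mm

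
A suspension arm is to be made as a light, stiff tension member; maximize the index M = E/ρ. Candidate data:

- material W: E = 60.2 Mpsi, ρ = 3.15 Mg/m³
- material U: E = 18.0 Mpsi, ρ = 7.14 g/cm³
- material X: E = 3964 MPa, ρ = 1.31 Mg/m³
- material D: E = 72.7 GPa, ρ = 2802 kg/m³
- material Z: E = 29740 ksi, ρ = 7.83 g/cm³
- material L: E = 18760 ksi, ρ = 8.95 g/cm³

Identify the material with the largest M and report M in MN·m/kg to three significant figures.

material W, M = 132 MN·m/kg

Normalizing units and computing the index:
  material W: E = 415.1 GPa, ρ = 3150 kg/m³
  material U: E = 124.1 GPa, ρ = 7140 kg/m³
  material X: E = 3.964 GPa, ρ = 1310 kg/m³
  material D: E = 72.70 GPa, ρ = 2802 kg/m³
  material Z: E = 205.1 GPa, ρ = 7830 kg/m³
  material L: E = 129.3 GPa, ρ = 8950 kg/m³
  material W: M = 132 MN·m/kg
  material Z: M = 26.2 MN·m/kg
  material D: M = 25.9 MN·m/kg
  material U: M = 17.4 MN·m/kg
  material L: M = 14.5 MN·m/kg
  material X: M = 3.03 MN·m/kg
The maximum is for material W.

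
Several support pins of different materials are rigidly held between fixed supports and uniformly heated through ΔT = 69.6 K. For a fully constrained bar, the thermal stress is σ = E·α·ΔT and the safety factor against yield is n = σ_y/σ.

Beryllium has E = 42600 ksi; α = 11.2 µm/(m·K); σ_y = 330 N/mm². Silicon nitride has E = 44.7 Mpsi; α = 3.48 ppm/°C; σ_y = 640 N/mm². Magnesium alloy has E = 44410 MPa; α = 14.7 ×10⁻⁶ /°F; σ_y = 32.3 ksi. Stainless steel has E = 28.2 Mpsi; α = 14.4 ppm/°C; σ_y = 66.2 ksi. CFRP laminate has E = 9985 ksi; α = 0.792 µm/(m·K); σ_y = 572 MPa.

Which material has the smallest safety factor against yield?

beryllium

Converting E to GPa, α to ×10⁻⁶/K, σ_y to MPa, then σ and n for each:
  beryllium: E = 293.7, α = 11.2, σ_y = 330.0 → σ = 229 MPa, n = 1.44
  silicon nitride: E = 308.2, α = 3.48, σ_y = 640.0 → σ = 74.6 MPa, n = 8.57
  magnesium alloy: E = 44.41, α = 26.5, σ_y = 222.7 → σ = 81.8 MPa, n = 2.72
  stainless steel: E = 194.4, α = 14.4, σ_y = 456.4 → σ = 195 MPa, n = 2.34
  CFRP laminate: E = 68.84, α = 0.792, σ_y = 572.0 → σ = 3.79 MPa, n = 151
Smallest n: beryllium with n = 1.44.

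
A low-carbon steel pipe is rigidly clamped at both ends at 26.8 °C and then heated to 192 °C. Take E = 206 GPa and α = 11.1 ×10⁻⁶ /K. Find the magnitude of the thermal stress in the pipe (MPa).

378 MPa

ΔT = 165.2 K. Constrained thermal stress σ = E·α·ΔT = 206.0×10³ MPa × 11.1×10⁻⁶ × 165.2 = 378 MPa (compressive).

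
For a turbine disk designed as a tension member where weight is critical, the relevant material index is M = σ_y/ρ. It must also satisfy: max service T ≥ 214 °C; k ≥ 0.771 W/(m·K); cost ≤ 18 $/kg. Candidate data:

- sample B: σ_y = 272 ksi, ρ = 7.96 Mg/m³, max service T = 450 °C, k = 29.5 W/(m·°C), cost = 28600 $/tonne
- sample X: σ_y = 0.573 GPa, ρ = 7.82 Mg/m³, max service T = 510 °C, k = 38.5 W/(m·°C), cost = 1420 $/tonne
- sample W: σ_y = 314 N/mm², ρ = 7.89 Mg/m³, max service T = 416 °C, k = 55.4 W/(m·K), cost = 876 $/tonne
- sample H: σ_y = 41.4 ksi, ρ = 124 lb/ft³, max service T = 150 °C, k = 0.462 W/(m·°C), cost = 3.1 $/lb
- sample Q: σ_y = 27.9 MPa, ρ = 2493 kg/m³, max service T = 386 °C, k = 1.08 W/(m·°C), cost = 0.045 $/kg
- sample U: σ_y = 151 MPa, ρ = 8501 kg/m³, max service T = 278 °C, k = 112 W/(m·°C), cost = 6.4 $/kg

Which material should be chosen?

sample X

Screen on constraints: max service T ≥ 214 °C; k ≥ 0.771 W/(m·K); cost ≤ 18 $/kg. Survivors: sample X, sample W, sample Q, sample U.
Normalizing units and computing the index:
  sample X: σ_y = 573.0 MPa, ρ = 7820 kg/m³
  sample W: σ_y = 314.0 MPa, ρ = 7890 kg/m³
  sample Q: σ_y = 27.90 MPa, ρ = 2493 kg/m³
  sample U: σ_y = 151.0 MPa, ρ = 8501 kg/m³
  sample X: M = 73.3 kN·m/kg
  sample W: M = 39.8 kN·m/kg
  sample U: M = 17.8 kN·m/kg
  sample Q: M = 11.2 kN·m/kg
Sample X has the largest M.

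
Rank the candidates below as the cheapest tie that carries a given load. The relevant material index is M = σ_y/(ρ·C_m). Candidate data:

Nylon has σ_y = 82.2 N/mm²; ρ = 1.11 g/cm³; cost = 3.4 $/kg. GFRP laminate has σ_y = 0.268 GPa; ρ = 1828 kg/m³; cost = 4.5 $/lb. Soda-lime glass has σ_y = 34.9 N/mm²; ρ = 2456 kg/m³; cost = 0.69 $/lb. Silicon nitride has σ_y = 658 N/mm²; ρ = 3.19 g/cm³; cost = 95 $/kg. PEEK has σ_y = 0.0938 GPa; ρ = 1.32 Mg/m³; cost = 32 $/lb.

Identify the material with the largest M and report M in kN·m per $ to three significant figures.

Putting every candidate on a common basis:
  nylon: σ_y = 82.20 MPa, ρ = 1110 kg/m³, cost = 3.400 $/kg
  GFRP laminate: σ_y = 268.0 MPa, ρ = 1828 kg/m³, cost = 9.921 $/kg
  soda-lime glass: σ_y = 34.90 MPa, ρ = 2456 kg/m³, cost = 1.521 $/kg
  silicon nitride: σ_y = 658.0 MPa, ρ = 3190 kg/m³, cost = 95.00 $/kg
  PEEK: σ_y = 93.80 MPa, ρ = 1320 kg/m³, cost = 70.55 $/kg
  nylon: M = 21.8 kN·m per $
  GFRP laminate: M = 14.8 kN·m per $
  soda-lime glass: M = 9.34 kN·m per $
  silicon nitride: M = 2.17 kN·m per $
  PEEK: M = 1.01 kN·m per $
Nylon has the largest M.

nylon, M = 21.8 kN·m per $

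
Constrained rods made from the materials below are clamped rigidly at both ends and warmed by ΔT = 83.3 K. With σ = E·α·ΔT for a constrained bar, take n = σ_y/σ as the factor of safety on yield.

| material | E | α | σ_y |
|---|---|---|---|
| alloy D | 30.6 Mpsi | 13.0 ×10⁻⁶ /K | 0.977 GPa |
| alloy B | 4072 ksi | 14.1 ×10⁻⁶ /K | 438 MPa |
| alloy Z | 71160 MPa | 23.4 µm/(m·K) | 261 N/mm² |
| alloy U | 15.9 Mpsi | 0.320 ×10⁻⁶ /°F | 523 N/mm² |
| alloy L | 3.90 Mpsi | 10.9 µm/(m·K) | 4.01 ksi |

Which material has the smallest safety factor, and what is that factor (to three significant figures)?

Converting E to GPa, α to ×10⁻⁶/K, σ_y to MPa, then σ and n for each:
  alloy D: E = 211.0, α = 13.0, σ_y = 977.0 → σ = 228 MPa, n = 4.28
  alloy B: E = 28.08, α = 14.1, σ_y = 438.0 → σ = 33.0 MPa, n = 13.3
  alloy Z: E = 71.16, α = 23.4, σ_y = 261.0 → σ = 139 MPa, n = 1.88
  alloy U: E = 109.6, α = 0.576, σ_y = 523.0 → σ = 5.26 MPa, n = 99.4
  alloy L: E = 26.89, α = 10.9, σ_y = 27.65 → σ = 24.4 MPa, n = 1.13
Smallest n: alloy L with n = 1.13.

alloy L, n = 1.13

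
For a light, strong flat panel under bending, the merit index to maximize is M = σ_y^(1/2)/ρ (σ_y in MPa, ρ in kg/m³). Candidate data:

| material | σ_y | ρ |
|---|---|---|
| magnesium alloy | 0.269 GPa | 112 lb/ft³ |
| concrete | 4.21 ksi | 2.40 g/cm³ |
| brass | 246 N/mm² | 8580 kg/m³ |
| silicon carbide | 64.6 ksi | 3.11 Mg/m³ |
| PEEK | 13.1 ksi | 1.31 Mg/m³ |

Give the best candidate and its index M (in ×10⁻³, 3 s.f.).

magnesium alloy, M = 9.14×10⁻³

Putting every candidate on a common basis:
  magnesium alloy: σ_y = 269.0 MPa, ρ = 1794 kg/m³
  concrete: σ_y = 29.03 MPa, ρ = 2400 kg/m³
  brass: σ_y = 246.0 MPa, ρ = 8580 kg/m³
  silicon carbide: σ_y = 445.4 MPa, ρ = 3110 kg/m³
  PEEK: σ_y = 90.32 MPa, ρ = 1310 kg/m³
  magnesium alloy: M = 9.14×10⁻³
  PEEK: M = 7.25×10⁻³
  silicon carbide: M = 6.79×10⁻³
  concrete: M = 2.24×10⁻³
  brass: M = 1.83×10⁻³
The maximum is for magnesium alloy.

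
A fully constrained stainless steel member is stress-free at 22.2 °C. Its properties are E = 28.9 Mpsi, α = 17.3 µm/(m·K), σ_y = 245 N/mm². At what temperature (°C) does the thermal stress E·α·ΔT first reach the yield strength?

E = 28.9 Mpsi = 199.3 GPa.
σ_y = 245 N/mm² = 245.0 MPa.
E·α·ΔT = 245.0 MPa ⇒ ΔT = 245.0 / (199.3×10³ × 17.3×10⁻⁶) = 71.07 K.
T = 22.2 + 71.07 = 93.27 °C.

93.3 °C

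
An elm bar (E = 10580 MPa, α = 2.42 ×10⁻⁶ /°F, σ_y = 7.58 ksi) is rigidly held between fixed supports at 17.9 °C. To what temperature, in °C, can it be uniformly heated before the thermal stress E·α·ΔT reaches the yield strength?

E = 10580 MPa = 10.58 GPa.
α = 2.42×10⁻⁶/°F × 9/5 = 4.36×10⁻⁶/K.
σ_y = 7.58 ksi = 52.26 MPa.
E·α·ΔT = 52.26 MPa ⇒ ΔT = 52.26 / (10.58×10³ × 4.36×10⁻⁶) = 1134 K.
T = 17.9 + 1134 = 1152 °C.

1150 °C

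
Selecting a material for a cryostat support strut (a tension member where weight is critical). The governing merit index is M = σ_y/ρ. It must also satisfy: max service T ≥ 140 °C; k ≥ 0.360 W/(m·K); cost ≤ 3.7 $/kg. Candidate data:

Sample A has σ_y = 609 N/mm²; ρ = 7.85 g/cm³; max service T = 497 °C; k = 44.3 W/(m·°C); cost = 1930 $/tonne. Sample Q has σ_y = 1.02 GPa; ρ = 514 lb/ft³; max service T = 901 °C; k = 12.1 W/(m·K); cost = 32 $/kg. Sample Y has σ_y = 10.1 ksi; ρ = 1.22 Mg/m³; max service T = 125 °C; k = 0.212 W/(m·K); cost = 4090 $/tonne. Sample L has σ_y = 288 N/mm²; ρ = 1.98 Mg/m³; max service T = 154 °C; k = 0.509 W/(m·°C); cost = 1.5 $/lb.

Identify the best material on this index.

sample L

Screen on constraints: max service T ≥ 140 °C; k ≥ 0.360 W/(m·K); cost ≤ 3.7 $/kg. Survivors: sample A, sample L.
In SI units:
  sample A: σ_y = 609.0 MPa, ρ = 7850 kg/m³
  sample L: σ_y = 288.0 MPa, ρ = 1980 kg/m³
  sample L: M = 145 kN·m/kg
  sample A: M = 77.6 kN·m/kg
Sample L ranks first.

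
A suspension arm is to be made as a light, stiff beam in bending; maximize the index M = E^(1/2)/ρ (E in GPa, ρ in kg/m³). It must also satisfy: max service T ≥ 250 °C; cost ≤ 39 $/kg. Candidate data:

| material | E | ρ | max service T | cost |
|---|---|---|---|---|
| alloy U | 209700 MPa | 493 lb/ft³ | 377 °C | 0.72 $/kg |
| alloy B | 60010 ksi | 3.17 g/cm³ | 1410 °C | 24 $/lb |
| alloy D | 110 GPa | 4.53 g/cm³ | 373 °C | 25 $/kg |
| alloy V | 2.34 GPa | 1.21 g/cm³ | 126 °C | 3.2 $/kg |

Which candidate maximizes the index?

Screen on constraints: max service T ≥ 250 °C; cost ≤ 39 $/kg. Survivors: alloy U, alloy D.
In SI units:
  alloy U: E = 209.7 GPa, ρ = 7897 kg/m³
  alloy D: E = 110.0 GPa, ρ = 4530 kg/m³
  alloy D: M = 2.32×10⁻³
  alloy U: M = 1.83×10⁻³
Highest index: alloy D.

alloy D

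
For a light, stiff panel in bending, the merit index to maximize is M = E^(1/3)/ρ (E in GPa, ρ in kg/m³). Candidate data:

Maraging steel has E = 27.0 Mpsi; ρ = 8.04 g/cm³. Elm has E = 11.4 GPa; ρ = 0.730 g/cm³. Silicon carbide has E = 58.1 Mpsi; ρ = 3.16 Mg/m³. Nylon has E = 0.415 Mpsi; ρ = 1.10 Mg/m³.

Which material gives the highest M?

Convert each candidate to consistent units, then evaluate M:
  maraging steel: E = 186.2 GPa, ρ = 8040 kg/m³
  elm: E = 11.40 GPa, ρ = 730.0 kg/m³
  silicon carbide: E = 400.6 GPa, ρ = 3160 kg/m³
  nylon: E = 2.861 GPa, ρ = 1100 kg/m³
  elm: M = 3.08×10⁻³
  silicon carbide: M = 2.33×10⁻³
  nylon: M = 1.29×10⁻³
  maraging steel: M = 0.710×10⁻³
Elm ranks first.

elm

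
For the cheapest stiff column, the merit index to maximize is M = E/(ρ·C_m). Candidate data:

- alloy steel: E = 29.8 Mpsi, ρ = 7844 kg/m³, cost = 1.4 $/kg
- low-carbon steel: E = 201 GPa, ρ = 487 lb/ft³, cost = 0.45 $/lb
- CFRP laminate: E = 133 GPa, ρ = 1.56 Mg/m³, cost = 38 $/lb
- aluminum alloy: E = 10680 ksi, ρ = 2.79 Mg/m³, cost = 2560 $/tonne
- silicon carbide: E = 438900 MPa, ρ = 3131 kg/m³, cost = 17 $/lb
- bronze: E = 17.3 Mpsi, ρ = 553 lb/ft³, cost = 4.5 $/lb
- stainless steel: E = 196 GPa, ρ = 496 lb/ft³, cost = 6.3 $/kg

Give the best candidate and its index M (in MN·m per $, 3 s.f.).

In SI units:
  alloy steel: E = 205.5 GPa, ρ = 7844 kg/m³, cost = 1.400 $/kg
  low-carbon steel: E = 201.0 GPa, ρ = 7801 kg/m³, cost = 0.9921 $/kg
  CFRP laminate: E = 133.0 GPa, ρ = 1560 kg/m³, cost = 83.77 $/kg
  aluminum alloy: E = 73.64 GPa, ρ = 2790 kg/m³, cost = 2.560 $/kg
  silicon carbide: E = 438.9 GPa, ρ = 3131 kg/m³, cost = 37.48 $/kg
  bronze: E = 119.3 GPa, ρ = 8858 kg/m³, cost = 9.921 $/kg
  stainless steel: E = 196.0 GPa, ρ = 7945 kg/m³, cost = 6.300 $/kg
  low-carbon steel: M = 26.0 MN·m per $
  alloy steel: M = 18.7 MN·m per $
  aluminum alloy: M = 10.3 MN·m per $
  stainless steel: M = 3.92 MN·m per $
  silicon carbide: M = 3.74 MN·m per $
  bronze: M = 1.36 MN·m per $
  CFRP laminate: M = 1.02 MN·m per $
The maximum is for low-carbon steel.

low-carbon steel, M = 26.0 MN·m per $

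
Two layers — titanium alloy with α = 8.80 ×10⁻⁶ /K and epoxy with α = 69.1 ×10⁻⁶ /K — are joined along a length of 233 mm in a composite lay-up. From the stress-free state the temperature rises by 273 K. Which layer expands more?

α(titanium alloy) = 8.80×10⁻⁶/K vs α(epoxy) = 69.1×10⁻⁶/K.
Higher α expands more for the same ΔT: epoxy.

epoxy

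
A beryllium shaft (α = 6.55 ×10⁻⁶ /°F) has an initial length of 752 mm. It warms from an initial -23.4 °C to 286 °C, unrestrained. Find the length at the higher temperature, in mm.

Convert α: 6.55×10⁻⁶/°F × (9/5) = 11.8×10⁻⁶/K.
ΔT = 286 − (-23.4) = 309.4 K.
ΔL = α·L₀·ΔT = 11.8×10⁻⁶ × 752 mm × 309.4 K = 2.74 mm.
L = L₀ + ΔL = 752 + 2.74 = 754.74 mm.

754.74 mm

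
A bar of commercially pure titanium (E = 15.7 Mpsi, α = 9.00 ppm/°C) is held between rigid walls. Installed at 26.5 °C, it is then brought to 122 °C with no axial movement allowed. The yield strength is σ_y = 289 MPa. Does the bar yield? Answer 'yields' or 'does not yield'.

E = 15.7 Mpsi = 108.2 GPa.
ΔT = 95.50 K. Constrained thermal stress σ = E·α·ΔT = 108.2×10³ MPa × 9.00×10⁻⁶ × 95.50 = 93.0 MPa (compressive).
Compare to σ_y = 289 MPa: σ < σ_y, so it does not yield.

does not yield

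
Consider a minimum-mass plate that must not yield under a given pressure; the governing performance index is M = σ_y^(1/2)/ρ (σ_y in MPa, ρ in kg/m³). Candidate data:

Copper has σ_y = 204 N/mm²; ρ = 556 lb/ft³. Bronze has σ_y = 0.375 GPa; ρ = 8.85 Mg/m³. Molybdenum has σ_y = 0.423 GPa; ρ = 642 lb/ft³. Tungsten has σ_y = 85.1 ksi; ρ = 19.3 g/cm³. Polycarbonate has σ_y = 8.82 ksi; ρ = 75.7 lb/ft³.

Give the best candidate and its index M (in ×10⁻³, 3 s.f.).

polycarbonate, M = 6.43×10⁻³

Putting every candidate on a common basis:
  copper: σ_y = 204.0 MPa, ρ = 8906 kg/m³
  bronze: σ_y = 375.0 MPa, ρ = 8850 kg/m³
  molybdenum: σ_y = 423.0 MPa, ρ = 10280 kg/m³
  tungsten: σ_y = 586.7 MPa, ρ = 19300 kg/m³
  polycarbonate: σ_y = 60.81 MPa, ρ = 1213 kg/m³
  polycarbonate: M = 6.43×10⁻³
  bronze: M = 2.19×10⁻³
  molybdenum: M = 2.00×10⁻³
  copper: M = 1.60×10⁻³
  tungsten: M = 1.26×10⁻³
Polycarbonate has the largest M.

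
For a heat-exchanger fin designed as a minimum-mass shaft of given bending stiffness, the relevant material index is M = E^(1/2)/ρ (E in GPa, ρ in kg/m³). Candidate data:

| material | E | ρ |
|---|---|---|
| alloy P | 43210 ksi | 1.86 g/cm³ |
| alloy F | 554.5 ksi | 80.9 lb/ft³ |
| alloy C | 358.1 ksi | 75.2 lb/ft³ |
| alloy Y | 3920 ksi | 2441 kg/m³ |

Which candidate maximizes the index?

Convert each candidate to consistent units, then evaluate M:
  alloy P: E = 297.9 GPa, ρ = 1860 kg/m³
  alloy F: E = 3.823 GPa, ρ = 1296 kg/m³
  alloy C: E = 2.469 GPa, ρ = 1205 kg/m³
  alloy Y: E = 27.03 GPa, ρ = 2441 kg/m³
  alloy P: M = 9.28×10⁻³
  alloy Y: M = 2.13×10⁻³
  alloy F: M = 1.51×10⁻³
  alloy C: M = 1.30×10⁻³
Alloy P has the largest M.

alloy P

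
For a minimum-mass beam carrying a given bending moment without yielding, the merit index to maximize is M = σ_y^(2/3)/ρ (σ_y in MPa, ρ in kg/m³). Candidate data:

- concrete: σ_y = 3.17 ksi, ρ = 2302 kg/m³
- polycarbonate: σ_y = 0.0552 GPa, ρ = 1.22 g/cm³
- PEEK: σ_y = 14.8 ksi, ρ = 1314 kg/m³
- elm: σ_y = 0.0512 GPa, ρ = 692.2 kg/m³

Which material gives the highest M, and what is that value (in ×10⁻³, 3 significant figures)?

Convert each candidate to consistent units, then evaluate M:
  concrete: σ_y = 21.86 MPa, ρ = 2302 kg/m³
  polycarbonate: σ_y = 55.20 MPa, ρ = 1220 kg/m³
  PEEK: σ_y = 102.0 MPa, ρ = 1314 kg/m³
  elm: σ_y = 51.20 MPa, ρ = 692.2 kg/m³
  elm: M = 19.9×10⁻³
  PEEK: M = 16.6×10⁻³
  polycarbonate: M = 11.9×10⁻³
  concrete: M = 3.40×10⁻³
Highest index: elm.

elm, M = 19.9×10⁻³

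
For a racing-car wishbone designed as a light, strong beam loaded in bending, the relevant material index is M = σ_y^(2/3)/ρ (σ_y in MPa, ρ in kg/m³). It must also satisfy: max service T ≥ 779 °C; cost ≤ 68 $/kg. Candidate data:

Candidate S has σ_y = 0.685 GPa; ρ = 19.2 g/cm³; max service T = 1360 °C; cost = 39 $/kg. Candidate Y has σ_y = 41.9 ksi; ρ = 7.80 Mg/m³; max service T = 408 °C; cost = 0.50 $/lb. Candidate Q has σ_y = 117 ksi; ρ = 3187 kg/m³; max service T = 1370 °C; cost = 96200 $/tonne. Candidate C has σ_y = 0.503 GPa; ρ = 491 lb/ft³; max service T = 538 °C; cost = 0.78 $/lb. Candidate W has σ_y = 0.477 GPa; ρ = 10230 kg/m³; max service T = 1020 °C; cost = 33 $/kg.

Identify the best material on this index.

Screen on constraints: max service T ≥ 779 °C; cost ≤ 68 $/kg. Survivors: candidate S, candidate W.
After converting to SI:
  candidate S: σ_y = 685.0 MPa, ρ = 19200 kg/m³
  candidate W: σ_y = 477.0 MPa, ρ = 10230 kg/m³
  candidate W: M = 5.97×10⁻³
  candidate S: M = 4.05×10⁻³
Highest index: candidate W.

candidate W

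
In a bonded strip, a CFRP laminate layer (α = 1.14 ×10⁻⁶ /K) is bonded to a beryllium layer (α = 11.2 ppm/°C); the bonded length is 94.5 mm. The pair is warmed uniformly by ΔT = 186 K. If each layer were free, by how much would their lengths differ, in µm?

177 µm

Δα = |1.14 − 11.2|×10⁻⁶/K = 10.1×10⁻⁶/K.
ΔL_mismatch = Δα·L·ΔT = 10.1×10⁻⁶ × 94.5 mm × 186.0 K = 177 µm.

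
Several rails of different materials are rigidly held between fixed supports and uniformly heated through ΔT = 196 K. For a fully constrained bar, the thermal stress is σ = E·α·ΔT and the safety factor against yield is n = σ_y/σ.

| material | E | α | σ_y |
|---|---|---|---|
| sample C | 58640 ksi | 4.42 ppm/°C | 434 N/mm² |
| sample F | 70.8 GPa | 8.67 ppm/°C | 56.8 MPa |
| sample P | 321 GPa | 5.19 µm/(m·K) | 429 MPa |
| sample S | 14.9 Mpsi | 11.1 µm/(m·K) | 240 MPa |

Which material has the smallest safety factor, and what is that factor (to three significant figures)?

sample F, n = 0.472

In consistent units (E in GPa, α in ×10⁻⁶/K, σ_y in MPa):
  sample C: E = 404.3, α = 4.42, σ_y = 434.0 → σ = 350 MPa, n = 1.24
  sample F: E = 70.80, α = 8.67, σ_y = 56.80 → σ = 120 MPa, n = 0.472
  sample P: E = 321.0, α = 5.19, σ_y = 429.0 → σ = 327 MPa, n = 1.31
  sample S: E = 102.7, α = 11.1, σ_y = 240.0 → σ = 224 MPa, n = 1.07
The minimum is sample F at n = 0.472.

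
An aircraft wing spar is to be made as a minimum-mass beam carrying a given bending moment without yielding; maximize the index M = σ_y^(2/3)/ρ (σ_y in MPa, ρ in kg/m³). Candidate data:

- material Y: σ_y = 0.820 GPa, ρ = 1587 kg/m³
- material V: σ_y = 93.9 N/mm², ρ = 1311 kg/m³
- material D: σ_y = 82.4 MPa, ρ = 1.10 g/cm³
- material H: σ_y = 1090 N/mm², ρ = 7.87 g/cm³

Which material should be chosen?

After converting to SI:
  material Y: σ_y = 820.0 MPa, ρ = 1587 kg/m³
  material V: σ_y = 93.90 MPa, ρ = 1311 kg/m³
  material D: σ_y = 82.40 MPa, ρ = 1100 kg/m³
  material H: σ_y = 1090 MPa, ρ = 7870 kg/m³
  material Y: M = 55.2×10⁻³
  material D: M = 17.2×10⁻³
  material V: M = 15.8×10⁻³
  material H: M = 13.5×10⁻³
Highest index: material Y.

material Y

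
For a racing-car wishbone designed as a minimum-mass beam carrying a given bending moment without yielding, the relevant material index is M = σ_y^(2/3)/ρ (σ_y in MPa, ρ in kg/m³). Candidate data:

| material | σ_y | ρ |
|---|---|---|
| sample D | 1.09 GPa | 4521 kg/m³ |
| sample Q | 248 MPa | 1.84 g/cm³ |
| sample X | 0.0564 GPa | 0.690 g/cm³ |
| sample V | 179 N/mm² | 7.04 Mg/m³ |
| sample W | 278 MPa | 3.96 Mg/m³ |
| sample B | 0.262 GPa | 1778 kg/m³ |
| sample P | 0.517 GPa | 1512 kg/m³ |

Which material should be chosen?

sample P

Convert each candidate to consistent units, then evaluate M:
  sample D: σ_y = 1090 MPa, ρ = 4521 kg/m³
  sample Q: σ_y = 248.0 MPa, ρ = 1840 kg/m³
  sample X: σ_y = 56.40 MPa, ρ = 690.0 kg/m³
  sample V: σ_y = 179.0 MPa, ρ = 7040 kg/m³
  sample W: σ_y = 278.0 MPa, ρ = 3960 kg/m³
  sample B: σ_y = 262.0 MPa, ρ = 1778 kg/m³
  sample P: σ_y = 517.0 MPa, ρ = 1512 kg/m³
  sample P: M = 42.6×10⁻³
  sample D: M = 23.4×10⁻³
  sample B: M = 23.0×10⁻³
  sample Q: M = 21.5×10⁻³
  sample X: M = 21.3×10⁻³
  sample W: M = 10.8×10⁻³
  sample V: M = 4.51×10⁻³
Sample P has the largest M.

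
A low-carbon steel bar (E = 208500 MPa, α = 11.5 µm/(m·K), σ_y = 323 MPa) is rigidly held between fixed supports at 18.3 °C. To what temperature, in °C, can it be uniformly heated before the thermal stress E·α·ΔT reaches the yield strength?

153 °C

E = 208500 MPa = 208.5 GPa.
E·α·ΔT = 323.0 MPa ⇒ ΔT = 323.0 / (208.5×10³ × 11.5×10⁻⁶) = 134.7 K.
T = 18.3 + 134.7 = 153.0 °C.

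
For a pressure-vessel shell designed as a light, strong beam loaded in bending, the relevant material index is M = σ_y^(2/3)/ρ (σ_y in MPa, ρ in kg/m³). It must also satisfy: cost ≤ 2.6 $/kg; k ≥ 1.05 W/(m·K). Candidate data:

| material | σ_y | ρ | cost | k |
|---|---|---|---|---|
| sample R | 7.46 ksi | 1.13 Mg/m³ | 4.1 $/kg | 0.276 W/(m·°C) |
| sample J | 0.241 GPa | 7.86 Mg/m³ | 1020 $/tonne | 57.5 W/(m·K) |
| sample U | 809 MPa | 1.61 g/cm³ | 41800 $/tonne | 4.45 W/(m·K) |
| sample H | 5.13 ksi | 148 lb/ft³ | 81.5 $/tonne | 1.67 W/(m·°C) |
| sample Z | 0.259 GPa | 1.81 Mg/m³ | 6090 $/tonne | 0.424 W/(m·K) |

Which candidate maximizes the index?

sample J

Screen on constraints: cost ≤ 2.6 $/kg; k ≥ 1.05 W/(m·K). Survivors: sample J, sample H.
After converting to SI:
  sample J: σ_y = 241.0 MPa, ρ = 7860 kg/m³
  sample H: σ_y = 35.37 MPa, ρ = 2371 kg/m³
  sample J: M = 4.93×10⁻³
  sample H: M = 4.55×10⁻³
Sample J ranks first.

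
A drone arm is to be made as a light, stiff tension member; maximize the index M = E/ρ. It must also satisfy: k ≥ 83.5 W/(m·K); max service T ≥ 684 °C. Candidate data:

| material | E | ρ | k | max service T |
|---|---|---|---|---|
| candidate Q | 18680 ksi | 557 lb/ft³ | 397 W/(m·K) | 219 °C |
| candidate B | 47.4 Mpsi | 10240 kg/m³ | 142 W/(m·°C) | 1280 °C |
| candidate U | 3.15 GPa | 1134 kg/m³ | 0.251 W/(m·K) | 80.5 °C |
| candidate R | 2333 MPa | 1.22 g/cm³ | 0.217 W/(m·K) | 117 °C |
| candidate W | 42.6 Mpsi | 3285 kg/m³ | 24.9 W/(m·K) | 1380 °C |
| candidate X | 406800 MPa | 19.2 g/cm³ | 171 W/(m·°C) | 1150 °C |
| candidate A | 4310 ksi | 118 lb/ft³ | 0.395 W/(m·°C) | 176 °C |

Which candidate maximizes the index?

candidate B

Screen on constraints: k ≥ 83.5 W/(m·K); max service T ≥ 684 °C. Survivors: candidate B, candidate X.
Normalizing units and computing the index:
  candidate B: E = 326.8 GPa, ρ = 10240 kg/m³
  candidate X: E = 406.8 GPa, ρ = 19200 kg/m³
  candidate B: M = 31.9 MN·m/kg
  candidate X: M = 21.2 MN·m/kg
The maximum is for candidate B.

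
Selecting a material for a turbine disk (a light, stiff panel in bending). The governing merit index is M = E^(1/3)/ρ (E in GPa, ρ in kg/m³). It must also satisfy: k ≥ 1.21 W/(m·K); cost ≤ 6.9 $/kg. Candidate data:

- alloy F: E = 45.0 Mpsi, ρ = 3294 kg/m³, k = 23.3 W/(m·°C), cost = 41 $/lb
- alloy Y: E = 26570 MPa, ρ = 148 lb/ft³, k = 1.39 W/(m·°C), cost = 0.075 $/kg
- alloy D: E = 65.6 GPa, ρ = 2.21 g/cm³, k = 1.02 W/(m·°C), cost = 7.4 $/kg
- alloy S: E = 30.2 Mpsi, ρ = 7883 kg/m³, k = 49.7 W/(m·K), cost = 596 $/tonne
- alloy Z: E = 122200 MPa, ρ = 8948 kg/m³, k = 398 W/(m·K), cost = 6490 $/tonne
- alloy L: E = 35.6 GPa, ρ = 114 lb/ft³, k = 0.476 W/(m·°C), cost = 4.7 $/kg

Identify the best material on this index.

Screen on constraints: k ≥ 1.21 W/(m·K); cost ≤ 6.9 $/kg. Survivors: alloy Y, alloy S, alloy Z.
Putting every candidate on a common basis:
  alloy Y: E = 26.57 GPa, ρ = 2371 kg/m³
  alloy S: E = 208.2 GPa, ρ = 7883 kg/m³
  alloy Z: E = 122.2 GPa, ρ = 8948 kg/m³
  alloy Y: M = 1.26×10⁻³
  alloy S: M = 0.752×10⁻³
  alloy Z: M = 0.555×10⁻³
Highest index: alloy Y.

alloy Y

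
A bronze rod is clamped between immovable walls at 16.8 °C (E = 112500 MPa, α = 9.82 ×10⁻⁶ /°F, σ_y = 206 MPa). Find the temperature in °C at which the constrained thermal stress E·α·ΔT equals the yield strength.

E = 112500 MPa = 112.5 GPa.
α = 9.82×10⁻⁶/°F × 9/5 = 17.7×10⁻⁶/K.
E·α·ΔT = 206.0 MPa ⇒ ΔT = 206.0 / (112.5×10³ × 17.7×10⁻⁶) = 103.6 K.
T = 16.8 + 103.6 = 120.4 °C.

120 °C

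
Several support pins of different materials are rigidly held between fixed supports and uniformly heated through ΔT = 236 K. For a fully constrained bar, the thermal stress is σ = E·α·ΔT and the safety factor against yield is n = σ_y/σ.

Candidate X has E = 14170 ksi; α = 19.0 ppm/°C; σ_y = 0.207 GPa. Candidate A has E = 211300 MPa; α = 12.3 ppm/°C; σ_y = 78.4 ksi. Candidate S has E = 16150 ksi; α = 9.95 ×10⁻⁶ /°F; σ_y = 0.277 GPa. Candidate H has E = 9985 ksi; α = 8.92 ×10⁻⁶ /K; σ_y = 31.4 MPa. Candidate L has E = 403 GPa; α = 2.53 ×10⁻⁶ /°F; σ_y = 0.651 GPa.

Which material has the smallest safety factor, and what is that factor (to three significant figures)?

In consistent units (E in GPa, α in ×10⁻⁶/K, σ_y in MPa):
  candidate X: E = 97.70, α = 19.0, σ_y = 207.0 → σ = 438 MPa, n = 0.473
  candidate A: E = 211.3, α = 12.3, σ_y = 540.5 → σ = 613 MPa, n = 0.881
  candidate S: E = 111.4, α = 17.9, σ_y = 277.0 → σ = 471 MPa, n = 0.589
  candidate H: E = 68.84, α = 8.92, σ_y = 31.40 → σ = 145 MPa, n = 0.217
  candidate L: E = 403.0, α = 4.55, σ_y = 651.0 → σ = 433 MPa, n = 1.50
Candidate H has the lowest safety factor, n = 0.217.

candidate H, n = 0.217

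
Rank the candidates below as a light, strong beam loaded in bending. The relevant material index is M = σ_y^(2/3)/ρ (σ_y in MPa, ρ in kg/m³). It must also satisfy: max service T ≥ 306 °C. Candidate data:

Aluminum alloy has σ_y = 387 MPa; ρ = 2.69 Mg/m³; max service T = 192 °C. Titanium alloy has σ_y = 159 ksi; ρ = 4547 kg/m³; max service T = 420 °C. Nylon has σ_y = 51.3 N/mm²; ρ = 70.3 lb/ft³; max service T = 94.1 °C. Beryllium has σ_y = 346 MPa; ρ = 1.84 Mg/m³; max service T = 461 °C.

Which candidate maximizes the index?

beryllium

Screen on constraints: max service T ≥ 306 °C. Survivors: titanium alloy, beryllium.
Convert each candidate to consistent units, then evaluate M:
  titanium alloy: σ_y = 1096 MPa, ρ = 4547 kg/m³
  beryllium: σ_y = 346.0 MPa, ρ = 1840 kg/m³
  beryllium: M = 26.8×10⁻³
  titanium alloy: M = 23.4×10⁻³
Beryllium ranks first.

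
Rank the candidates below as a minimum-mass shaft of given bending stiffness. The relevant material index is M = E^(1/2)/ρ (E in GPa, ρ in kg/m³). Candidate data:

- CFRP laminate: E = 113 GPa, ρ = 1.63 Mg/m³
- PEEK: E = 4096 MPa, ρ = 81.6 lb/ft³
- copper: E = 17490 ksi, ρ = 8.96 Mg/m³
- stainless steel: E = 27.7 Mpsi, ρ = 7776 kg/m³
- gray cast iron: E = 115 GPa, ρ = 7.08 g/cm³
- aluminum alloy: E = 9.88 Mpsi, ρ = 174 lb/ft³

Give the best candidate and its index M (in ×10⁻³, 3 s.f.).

CFRP laminate, M = 6.52×10⁻³

Normalizing units and computing the index:
  CFRP laminate: E = 113.0 GPa, ρ = 1630 kg/m³
  PEEK: E = 4.096 GPa, ρ = 1307 kg/m³
  copper: E = 120.6 GPa, ρ = 8960 kg/m³
  stainless steel: E = 191.0 GPa, ρ = 7776 kg/m³
  gray cast iron: E = 115.0 GPa, ρ = 7080 kg/m³
  aluminum alloy: E = 68.12 GPa, ρ = 2787 kg/m³
  CFRP laminate: M = 6.52×10⁻³
  aluminum alloy: M = 2.96×10⁻³
  stainless steel: M = 1.78×10⁻³
  PEEK: M = 1.55×10⁻³
  gray cast iron: M = 1.51×10⁻³
  copper: M = 1.23×10⁻³
The maximum is for CFRP laminate.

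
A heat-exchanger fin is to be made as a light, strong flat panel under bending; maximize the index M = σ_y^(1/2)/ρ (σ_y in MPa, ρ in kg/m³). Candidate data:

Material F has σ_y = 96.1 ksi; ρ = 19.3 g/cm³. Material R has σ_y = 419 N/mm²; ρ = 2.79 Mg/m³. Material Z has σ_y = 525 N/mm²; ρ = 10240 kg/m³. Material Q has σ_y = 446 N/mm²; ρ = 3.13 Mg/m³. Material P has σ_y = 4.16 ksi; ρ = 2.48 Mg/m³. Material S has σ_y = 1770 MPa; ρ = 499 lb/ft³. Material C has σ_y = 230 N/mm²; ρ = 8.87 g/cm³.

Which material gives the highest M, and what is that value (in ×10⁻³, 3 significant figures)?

material R, M = 7.34×10⁻³

Convert each candidate to consistent units, then evaluate M:
  material F: σ_y = 662.6 MPa, ρ = 19300 kg/m³
  material R: σ_y = 419.0 MPa, ρ = 2790 kg/m³
  material Z: σ_y = 525.0 MPa, ρ = 10240 kg/m³
  material Q: σ_y = 446.0 MPa, ρ = 3130 kg/m³
  material P: σ_y = 28.68 MPa, ρ = 2480 kg/m³
  material S: σ_y = 1770 MPa, ρ = 7993 kg/m³
  material C: σ_y = 230.0 MPa, ρ = 8870 kg/m³
  material R: M = 7.34×10⁻³
  material Q: M = 6.75×10⁻³
  material S: M = 5.26×10⁻³
  material Z: M = 2.24×10⁻³
  material P: M = 2.16×10⁻³
  material C: M = 1.71×10⁻³
  material F: M = 1.33×10⁻³
The maximum is for material R.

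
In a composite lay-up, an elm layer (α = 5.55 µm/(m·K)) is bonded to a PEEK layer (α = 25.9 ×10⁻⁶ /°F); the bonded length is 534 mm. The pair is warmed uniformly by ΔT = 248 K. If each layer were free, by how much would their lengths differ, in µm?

PEEK: α = 25.9×10⁻⁶/°F × 9/5 = 46.6×10⁻⁶/K.
Δα = |5.55 − 46.6|×10⁻⁶/K = 41.1×10⁻⁶/K.
ΔL_mismatch = Δα·L·ΔT = 41.1×10⁻⁶ × 534.0 mm × 248.0 K = 5440 µm.

5440 µm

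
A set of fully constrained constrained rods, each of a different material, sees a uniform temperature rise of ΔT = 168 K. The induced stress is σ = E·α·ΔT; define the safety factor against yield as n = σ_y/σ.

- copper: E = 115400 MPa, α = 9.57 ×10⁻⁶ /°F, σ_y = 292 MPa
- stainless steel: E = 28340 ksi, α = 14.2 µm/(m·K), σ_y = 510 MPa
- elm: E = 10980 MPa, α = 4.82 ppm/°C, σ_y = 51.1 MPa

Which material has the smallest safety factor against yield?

With everything in SI (GPa, ×10⁻⁶/K, MPa):
  copper: E = 115.4, α = 17.2, σ_y = 292.0 → σ = 334 MPa, n = 0.874
  stainless steel: E = 195.4, α = 14.2, σ_y = 510.0 → σ = 466 MPa, n = 1.09
  elm: E = 10.98, α = 4.82, σ_y = 51.10 → σ = 8.89 MPa, n = 5.75
The minimum is copper at n = 0.874.

copper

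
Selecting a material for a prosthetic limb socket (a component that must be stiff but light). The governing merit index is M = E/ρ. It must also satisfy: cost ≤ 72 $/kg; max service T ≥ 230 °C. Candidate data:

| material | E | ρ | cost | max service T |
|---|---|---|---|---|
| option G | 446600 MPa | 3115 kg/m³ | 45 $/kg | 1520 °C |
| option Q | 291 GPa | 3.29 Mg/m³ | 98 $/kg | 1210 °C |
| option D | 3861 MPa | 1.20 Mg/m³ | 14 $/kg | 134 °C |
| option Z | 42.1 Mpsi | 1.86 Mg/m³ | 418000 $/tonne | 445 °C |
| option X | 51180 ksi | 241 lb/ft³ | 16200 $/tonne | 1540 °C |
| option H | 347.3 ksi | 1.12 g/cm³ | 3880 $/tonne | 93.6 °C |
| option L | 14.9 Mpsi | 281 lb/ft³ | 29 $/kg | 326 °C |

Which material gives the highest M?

option G

Screen on constraints: cost ≤ 72 $/kg; max service T ≥ 230 °C. Survivors: option G, option X, option L.
In SI units:
  option G: E = 446.6 GPa, ρ = 3115 kg/m³
  option X: E = 352.9 GPa, ρ = 3860 kg/m³
  option L: E = 102.7 GPa, ρ = 4501 kg/m³
  option G: M = 143 MN·m/kg
  option X: M = 91.4 MN·m/kg
  option L: M = 22.8 MN·m/kg
The maximum is for option G.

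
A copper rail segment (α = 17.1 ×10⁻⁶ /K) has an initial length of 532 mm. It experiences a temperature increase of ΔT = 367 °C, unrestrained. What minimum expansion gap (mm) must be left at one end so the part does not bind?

ΔL = α·L₀·ΔT = 17.1×10⁻⁶ × 532 mm × 367.0 K = 3.34 mm.

3.34 mm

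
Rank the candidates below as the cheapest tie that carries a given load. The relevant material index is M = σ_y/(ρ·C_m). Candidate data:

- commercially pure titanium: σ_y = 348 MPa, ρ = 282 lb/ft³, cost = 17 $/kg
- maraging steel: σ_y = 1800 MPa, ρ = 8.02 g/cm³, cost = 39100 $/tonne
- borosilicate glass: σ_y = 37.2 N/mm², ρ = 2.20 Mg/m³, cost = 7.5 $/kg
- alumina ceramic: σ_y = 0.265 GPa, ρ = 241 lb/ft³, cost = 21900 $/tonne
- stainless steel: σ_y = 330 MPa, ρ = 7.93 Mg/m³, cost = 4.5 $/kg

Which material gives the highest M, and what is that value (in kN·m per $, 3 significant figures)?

Putting every candidate on a common basis:
  commercially pure titanium: σ_y = 348.0 MPa, ρ = 4517 kg/m³, cost = 17.00 $/kg
  maraging steel: σ_y = 1800 MPa, ρ = 8020 kg/m³, cost = 39.10 $/kg
  borosilicate glass: σ_y = 37.20 MPa, ρ = 2200 kg/m³, cost = 7.500 $/kg
  alumina ceramic: σ_y = 265.0 MPa, ρ = 3860 kg/m³, cost = 21.90 $/kg
  stainless steel: σ_y = 330.0 MPa, ρ = 7930 kg/m³, cost = 4.500 $/kg
  stainless steel: M = 9.25 kN·m per $
  maraging steel: M = 5.74 kN·m per $
  commercially pure titanium: M = 4.53 kN·m per $
  alumina ceramic: M = 3.13 kN·m per $
  borosilicate glass: M = 2.25 kN·m per $
Stainless steel ranks first.

stainless steel, M = 9.25 kN·m per $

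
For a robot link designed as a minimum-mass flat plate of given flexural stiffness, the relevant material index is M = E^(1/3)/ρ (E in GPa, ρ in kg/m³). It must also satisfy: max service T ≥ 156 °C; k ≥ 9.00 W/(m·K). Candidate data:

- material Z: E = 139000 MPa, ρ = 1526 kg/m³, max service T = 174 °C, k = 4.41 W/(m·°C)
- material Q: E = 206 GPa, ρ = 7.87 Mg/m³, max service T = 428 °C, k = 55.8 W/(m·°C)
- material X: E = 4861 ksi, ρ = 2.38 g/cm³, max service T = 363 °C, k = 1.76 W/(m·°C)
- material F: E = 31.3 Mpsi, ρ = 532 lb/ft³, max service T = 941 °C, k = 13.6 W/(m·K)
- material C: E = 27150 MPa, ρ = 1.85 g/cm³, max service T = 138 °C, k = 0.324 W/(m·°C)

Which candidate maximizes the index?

material Q

Screen on constraints: max service T ≥ 156 °C; k ≥ 9.00 W/(m·K). Survivors: material Q, material F.
After converting to SI:
  material Q: E = 206.0 GPa, ρ = 7870 kg/m³
  material F: E = 215.8 GPa, ρ = 8522 kg/m³
  material Q: M = 0.750×10⁻³
  material F: M = 0.704×10⁻³
Highest index: material Q.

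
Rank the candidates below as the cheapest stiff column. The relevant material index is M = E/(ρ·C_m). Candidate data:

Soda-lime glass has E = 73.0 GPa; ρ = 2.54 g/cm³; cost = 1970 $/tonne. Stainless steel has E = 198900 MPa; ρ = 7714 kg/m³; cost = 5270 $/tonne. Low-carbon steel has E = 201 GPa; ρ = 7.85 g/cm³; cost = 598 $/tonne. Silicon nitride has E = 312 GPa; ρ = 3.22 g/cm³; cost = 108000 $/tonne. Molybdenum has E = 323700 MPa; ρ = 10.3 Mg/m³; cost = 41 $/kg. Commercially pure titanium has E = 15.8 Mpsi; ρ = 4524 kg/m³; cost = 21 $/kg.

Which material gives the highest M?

After converting to SI:
  soda-lime glass: E = 73.00 GPa, ρ = 2540 kg/m³, cost = 1.970 $/kg
  stainless steel: E = 198.9 GPa, ρ = 7714 kg/m³, cost = 5.270 $/kg
  low-carbon steel: E = 201.0 GPa, ρ = 7850 kg/m³, cost = 0.5980 $/kg
  silicon nitride: E = 312.0 GPa, ρ = 3220 kg/m³, cost = 108.0 $/kg
  molybdenum: E = 323.7 GPa, ρ = 10300 kg/m³, cost = 41.00 $/kg
  commercially pure titanium: E = 108.9 GPa, ρ = 4524 kg/m³, cost = 21.00 $/kg
  low-carbon steel: M = 42.8 MN·m per $
  soda-lime glass: M = 14.6 MN·m per $
  stainless steel: M = 4.89 MN·m per $
  commercially pure titanium: M = 1.15 MN·m per $
  silicon nitride: M = 0.897 MN·m per $
  molybdenum: M = 0.767 MN·m per $
The maximum is for low-carbon steel.

low-carbon steel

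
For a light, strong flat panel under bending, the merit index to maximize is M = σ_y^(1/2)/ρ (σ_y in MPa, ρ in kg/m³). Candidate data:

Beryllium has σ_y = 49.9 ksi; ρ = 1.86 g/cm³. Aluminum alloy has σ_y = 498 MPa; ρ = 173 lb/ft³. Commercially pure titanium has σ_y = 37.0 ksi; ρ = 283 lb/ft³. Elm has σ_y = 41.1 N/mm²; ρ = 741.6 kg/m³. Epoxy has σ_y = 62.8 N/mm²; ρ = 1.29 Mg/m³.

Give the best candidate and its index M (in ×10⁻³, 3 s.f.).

In SI units:
  beryllium: σ_y = 344.0 MPa, ρ = 1860 kg/m³
  aluminum alloy: σ_y = 498.0 MPa, ρ = 2771 kg/m³
  commercially pure titanium: σ_y = 255.1 MPa, ρ = 4533 kg/m³
  elm: σ_y = 41.10 MPa, ρ = 741.6 kg/m³
  epoxy: σ_y = 62.80 MPa, ρ = 1290 kg/m³
  beryllium: M = 9.97×10⁻³
  elm: M = 8.64×10⁻³
  aluminum alloy: M = 8.05×10⁻³
  epoxy: M = 6.14×10⁻³
  commercially pure titanium: M = 3.52×10⁻³
Highest index: beryllium.

beryllium, M = 9.97×10⁻³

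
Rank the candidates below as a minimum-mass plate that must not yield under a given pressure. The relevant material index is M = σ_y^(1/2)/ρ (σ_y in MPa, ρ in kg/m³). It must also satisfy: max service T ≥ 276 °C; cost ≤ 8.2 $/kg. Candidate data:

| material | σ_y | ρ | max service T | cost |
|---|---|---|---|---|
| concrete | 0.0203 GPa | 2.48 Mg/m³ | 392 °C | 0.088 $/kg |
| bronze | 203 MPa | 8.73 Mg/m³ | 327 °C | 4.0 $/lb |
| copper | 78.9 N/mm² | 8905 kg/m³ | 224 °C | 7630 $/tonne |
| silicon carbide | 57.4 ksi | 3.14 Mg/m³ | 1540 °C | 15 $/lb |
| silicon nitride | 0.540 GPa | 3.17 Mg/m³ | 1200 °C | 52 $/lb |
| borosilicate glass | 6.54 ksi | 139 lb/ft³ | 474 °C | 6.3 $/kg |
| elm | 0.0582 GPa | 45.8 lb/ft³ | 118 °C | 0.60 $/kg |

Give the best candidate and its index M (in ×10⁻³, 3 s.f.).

borosilicate glass, M = 3.02×10⁻³

Screen on constraints: max service T ≥ 276 °C; cost ≤ 8.2 $/kg. Survivors: concrete, borosilicate glass.
After converting to SI:
  concrete: σ_y = 20.30 MPa, ρ = 2480 kg/m³
  borosilicate glass: σ_y = 45.09 MPa, ρ = 2227 kg/m³
  borosilicate glass: M = 3.02×10⁻³
  concrete: M = 1.82×10⁻³
Borosilicate glass has the largest M.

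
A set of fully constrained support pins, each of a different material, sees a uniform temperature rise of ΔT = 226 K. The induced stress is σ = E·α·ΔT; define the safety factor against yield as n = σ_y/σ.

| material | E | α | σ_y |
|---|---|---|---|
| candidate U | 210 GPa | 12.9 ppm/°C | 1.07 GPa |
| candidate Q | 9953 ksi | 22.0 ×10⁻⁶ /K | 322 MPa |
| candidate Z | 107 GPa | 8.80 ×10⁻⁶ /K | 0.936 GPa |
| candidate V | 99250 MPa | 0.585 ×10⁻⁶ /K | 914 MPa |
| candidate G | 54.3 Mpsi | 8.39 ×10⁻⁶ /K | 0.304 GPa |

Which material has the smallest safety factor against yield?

candidate G

In consistent units (E in GPa, α in ×10⁻⁶/K, σ_y in MPa):
  candidate U: E = 210.0, α = 12.9, σ_y = 1070 → σ = 612 MPa, n = 1.75
  candidate Q: E = 68.62, α = 22.0, σ_y = 322.0 → σ = 341 MPa, n = 0.944
  candidate Z: E = 107.0, α = 8.80, σ_y = 936.0 → σ = 213 MPa, n = 4.40
  candidate V: E = 99.25, α = 0.585, σ_y = 914.0 → σ = 13.1 MPa, n = 69.7
  candidate G: E = 374.4, α = 8.39, σ_y = 304.0 → σ = 710 MPa, n = 0.428
Candidate G has the lowest safety factor, n = 0.428.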